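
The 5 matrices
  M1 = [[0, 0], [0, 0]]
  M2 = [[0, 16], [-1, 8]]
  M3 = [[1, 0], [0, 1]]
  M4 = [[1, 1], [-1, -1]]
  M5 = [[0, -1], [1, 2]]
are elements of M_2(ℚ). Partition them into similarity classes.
Characteristic polynomials: χ_{M1} = x^2, χ_{M2} = (x - 4)^2, χ_{M3} = (x - 1)^2, χ_{M4} = x^2, χ_{M5} = (x - 1)^2.

{M1}: invariant factors x, x.

{M2}: invariant factors (x - 4)^2.

{M3}: invariant factors x - 1, x - 1.

{M4}: invariant factors x^2.

{M5}: invariant factors (x - 1)^2.

Matrices are similar if and only if their invariant-factor lists agree; the partition into similarity classes is {M1}, {M2}, {M3}, {M4}, {M5}.

5 classes: {M1}, {M2}, {M3}, {M4}, {M5}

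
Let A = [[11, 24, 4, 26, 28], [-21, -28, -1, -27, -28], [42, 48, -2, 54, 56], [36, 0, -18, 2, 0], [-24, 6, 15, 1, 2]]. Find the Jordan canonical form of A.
J = [[-5, 0, 0, 0, 0], [0, -4, 1, 0, 0], [0, 0, -4, 0, 0], [0, 0, 0, -4, 0], [0, 0, 0, 0, 2]]

The characteristic polynomial is det(xI - A) = (x - 2)(x + 4)^3(x + 5), so the eigenvalues are -5 (algebraic multiplicity 1), -4 (algebraic multiplicity 3), 2 (algebraic multiplicity 1).

For λ = -5: algebraic multiplicity 1 gives one 1×1 block.

For λ = -4: rank(A + 4I) = 3, rank((A + 4I)^2) = 2. The eigenspace has dimension 5 - 3 = 2, so there are 2 Jordan blocks; the rank sequence gives block sizes [2, 1].

For λ = 2: algebraic multiplicity 1 gives one 1×1 block.

Assembling the blocks gives the Jordan form J above.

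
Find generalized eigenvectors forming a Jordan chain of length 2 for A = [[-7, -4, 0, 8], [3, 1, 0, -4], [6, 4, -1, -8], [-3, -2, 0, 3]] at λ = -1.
v_1 = [[-1, 1, 2, 0]]^T, v_2 = [[2, -1, -2, 1]]^T

We seek v_1 ∈ ker((A + I)^2) \ ker(A + I), then set v_{i+1} = (A + I) v_i.

One such chain is v_1 = [[-1, 1, 2, 0]]^T, v_2 = [[2, -1, -2, 1]]^T. Check: (A + I) v_2 = [[0, 0, 0, 0]]^T = 0.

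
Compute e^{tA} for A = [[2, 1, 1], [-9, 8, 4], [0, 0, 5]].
A has Jordan form J = [[5, 1, 0], [0, 5, 1], [0, 0, 5]] with A = PJP^{-1}, so e^{tA} = P e^{tJ} P^{-1}.

For a Jordan block J_k(λ), e^{tJ_k(λ)} = e^{λt} · (I + tN + t^2 N^2/2! + ... + t^{k-1} N^{k-1}/(k-1)!) where N is the nilpotent superdiagonal part.

Assembling the blocks and conjugating back gives the entries of e^{tA} as shown above.

e^{tA} = [[(1 - 3*t)*e^{5*t}, t*e^{5*t}, t*(t + 2)*e^{5*t}/2], [-9*t*e^{5*t}, (3*t + 1)*e^{5*t}, t*(3*t + 8)*e^{5*t}/2], [0, 0, e^{5*t}]]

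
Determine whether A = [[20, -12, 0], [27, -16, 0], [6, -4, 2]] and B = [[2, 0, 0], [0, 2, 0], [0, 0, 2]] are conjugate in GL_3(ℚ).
Both have characteristic polynomial (x - 2)^3, but the minimal polynomial of A is (x - 2)^2 while the minimal polynomial of B is x - 2. The minimal polynomial is a similarity invariant, so A and B are not similar.

No.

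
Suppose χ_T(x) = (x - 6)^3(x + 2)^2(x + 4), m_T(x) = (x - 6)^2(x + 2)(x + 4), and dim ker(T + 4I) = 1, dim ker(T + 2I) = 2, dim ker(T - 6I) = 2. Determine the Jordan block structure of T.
Jordan blocks: (-4, 1), (-2, 1), (-2, 1), (6, 2), (6, 1)

λ = -4: algebraic multiplicity 1 (exponent in χ_T), largest block size 1 (exponent in m_T), 1 block (geometric multiplicity). This forces block sizes [1].
λ = -2: algebraic multiplicity 2 (exponent in χ_T), largest block size 1 (exponent in m_T), 2 blocks (geometric multiplicity). These force block sizes [1, 1].
λ = 6: algebraic multiplicity 3 (exponent in χ_T), largest block size 2 (exponent in m_T), 2 blocks (geometric multiplicity). These force block sizes [2, 1].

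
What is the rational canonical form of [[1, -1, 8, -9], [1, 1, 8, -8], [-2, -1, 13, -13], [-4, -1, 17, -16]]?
R = [[0, 0, 0, -20], [1, 0, 0, -9], [0, 1, 0, 11], [0, 0, 1, -1]]

The invariant factors of A (the non-unit diagonal entries of the Smith normal form of xI - A over ℚ[x]) are (x + 1)(x + 4)(x^2 - 4x + 5), each dividing the next. The characteristic polynomial is their product, (x + 1)(x + 4)(x^2 - 4x + 5).

The rational canonical form is the block-diagonal matrix of companion matrices C(f_i):
R = [[0, 0, 0, -20], [1, 0, 0, -9], [0, 1, 0, 11], [0, 0, 1, -1]].

Note the characteristic polynomial does not split into linear factors over ℚ, so A has no Jordan form over ℚ; the rational canonical form exists over any field.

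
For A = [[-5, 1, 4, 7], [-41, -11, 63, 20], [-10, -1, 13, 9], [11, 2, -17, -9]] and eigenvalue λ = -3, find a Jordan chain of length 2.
We seek v_1 ∈ ker((A + 3I)^2) \ ker(A + 3I), then set v_{i+1} = (A + 3I) v_i.

One such chain is v_1 = [[0, 4, 1, -1]]^T, v_2 = [[1, 11, 3, -3]]^T. Check: (A + 3I) v_2 = [[0, 0, 0, 0]]^T = 0.

v_1 = [[0, 4, 1, -1]]^T, v_2 = [[1, 11, 3, -3]]^T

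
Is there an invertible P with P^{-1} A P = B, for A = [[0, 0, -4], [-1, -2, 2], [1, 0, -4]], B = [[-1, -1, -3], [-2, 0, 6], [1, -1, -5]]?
Two matrices over a field are similar if and only if they have the same invariant factors.

Both A and B have characteristic polynomial (x + 2)^3 and minimal polynomial (x + 2)^2. Computing further, both have invariant factors x + 2, (x + 2)^2. Hence A and B are similar.

Yes.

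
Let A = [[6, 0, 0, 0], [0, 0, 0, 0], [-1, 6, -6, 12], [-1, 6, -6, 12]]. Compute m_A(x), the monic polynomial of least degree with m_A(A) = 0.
The characteristic polynomial factors as x^2(x - 6)^2. The minimal polynomial is ∏(x - λ)^{k_λ} where k_λ is the size of the largest Jordan block at λ.

For λ = 0: rank(A) = 2, and the largest Jordan block has size 1 (the smallest k with rank(A^k) = rank(A^(k+1))).
For λ = 6: rank(A - 6I) = 3, and the largest Jordan block has size 2 (the smallest k with rank((A - 6I)^k) = rank((A - 6I)^(k+1))).

So m_A(x) = x(x - 6)^2.

m_A(x) = x(x - 6)^2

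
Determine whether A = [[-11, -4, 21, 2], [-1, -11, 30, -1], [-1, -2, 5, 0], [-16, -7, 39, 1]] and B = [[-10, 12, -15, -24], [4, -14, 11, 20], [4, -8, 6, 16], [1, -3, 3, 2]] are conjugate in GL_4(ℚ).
Yes.

Two matrices over a field are similar if and only if they have the same invariant factors.

Both A and B have characteristic polynomial (x + 4)^4 and minimal polynomial (x + 4)^2. Computing further, both have invariant factors (x + 4)^2, (x + 4)^2. Hence A and B are similar.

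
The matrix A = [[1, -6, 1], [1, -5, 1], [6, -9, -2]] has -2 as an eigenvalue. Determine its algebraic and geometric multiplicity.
The characteristic polynomial is (x + 2)^3, so the factor x + 2 appears with exponent 3: the algebraic multiplicity is 3.

rank(A + 2I) = 2, so the eigenspace has dimension 3 - 2 = 1: the geometric multiplicity is 1.

Since 1 < 3, A is not diagonalizable.

algebraic multiplicity 3, geometric multiplicity 1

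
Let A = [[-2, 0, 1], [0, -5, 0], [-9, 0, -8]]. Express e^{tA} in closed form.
e^{tA} = [[(3*t + 1)*e^{-5*t}, 0, t*e^{-5*t}], [0, e^{-5*t}, 0], [-9*t*e^{-5*t}, 0, (1 - 3*t)*e^{-5*t}]]

A has Jordan form J = [[-5, 1, 0], [0, -5, 0], [0, 0, -5]] with A = PJP^{-1}, so e^{tA} = P e^{tJ} P^{-1}.

For a Jordan block J_k(λ), e^{tJ_k(λ)} = e^{λt} · (I + tN + t^2 N^2/2! + ... + t^{k-1} N^{k-1}/(k-1)!) where N is the nilpotent superdiagonal part.

Assembling the blocks and conjugating back gives the entries of e^{tA} as shown above.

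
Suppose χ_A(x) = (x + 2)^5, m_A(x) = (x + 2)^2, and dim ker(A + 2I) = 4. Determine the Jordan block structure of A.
λ = -2: algebraic multiplicity 5 (exponent in χ_A), largest block size 2 (exponent in m_A), 4 blocks (geometric multiplicity). These force block sizes [2, 1, 1, 1].

Jordan blocks: (-2, 2), (-2, 1), (-2, 1), (-2, 1)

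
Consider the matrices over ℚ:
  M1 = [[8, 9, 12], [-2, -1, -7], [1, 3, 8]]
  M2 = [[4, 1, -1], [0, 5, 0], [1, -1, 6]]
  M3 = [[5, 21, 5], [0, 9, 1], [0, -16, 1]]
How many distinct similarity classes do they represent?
2 classes: {M1, M3}, {M2}

Characteristic polynomials: χ_{M1} = (x - 5)^3, χ_{M2} = (x - 5)^3, χ_{M3} = (x - 5)^3.

{M1, M3}: invariant factors (x - 5)^3.

{M2}: invariant factors x - 5, (x - 5)^2.

Matrices are similar if and only if their invariant-factor lists agree; the partition into similarity classes is {M1, M3}, {M2}.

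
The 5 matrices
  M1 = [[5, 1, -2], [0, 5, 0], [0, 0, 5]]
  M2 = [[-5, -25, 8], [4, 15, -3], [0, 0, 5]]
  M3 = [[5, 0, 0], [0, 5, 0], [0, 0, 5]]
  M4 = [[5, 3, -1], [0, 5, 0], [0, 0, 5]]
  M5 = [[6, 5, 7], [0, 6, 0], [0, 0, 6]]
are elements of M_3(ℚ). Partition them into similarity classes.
4 classes: {M1, M4}, {M2}, {M3}, {M5}

Characteristic polynomials: χ_{M1} = (x - 5)^3, χ_{M2} = (x - 5)^3, χ_{M3} = (x - 5)^3, χ_{M4} = (x - 5)^3, χ_{M5} = (x - 6)^3.

{M1, M4}: invariant factors x - 5, (x - 5)^2.

{M2}: invariant factors (x - 5)^3.

{M3}: invariant factors x - 5, x - 5, x - 5.

{M5}: invariant factors x - 6, (x - 6)^2.

Matrices are similar if and only if their invariant-factor lists agree; the partition into similarity classes is {M1, M4}, {M2}, {M3}, {M5}.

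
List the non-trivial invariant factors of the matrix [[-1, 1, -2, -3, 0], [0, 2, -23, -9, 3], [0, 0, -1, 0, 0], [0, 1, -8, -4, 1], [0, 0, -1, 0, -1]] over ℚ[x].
(x + 1)^2, (x + 1)^3

The Jordan structure of A has elementary divisors (x + 1)^3, (x + 1)^2. Arranging the block sizes at each eigenvalue in decreasing order and taking row products gives the invariant factors.

Invariant factors (smallest first, each dividing the next): (x + 1)^2, (x + 1)^3.

Check: the last factor (x + 1)^3 is the minimal polynomial, and the product (x + 1)^5 is the characteristic polynomial.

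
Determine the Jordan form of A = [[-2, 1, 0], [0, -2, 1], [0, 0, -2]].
J = [[-2, 1, 0], [0, -2, 1], [0, 0, -2]]

The characteristic polynomial is det(xI - A) = (x + 2)^3, so the eigenvalues are -2 (algebraic multiplicity 3).

For λ = -2: rank(A + 2I) = 2, rank((A + 2I)^2) = 1, rank((A + 2I)^3) = 0. The eigenspace has dimension 3 - 2 = 1, so there is 1 Jordan block; the rank sequence gives block sizes [3].

Assembling the blocks gives the Jordan form J above.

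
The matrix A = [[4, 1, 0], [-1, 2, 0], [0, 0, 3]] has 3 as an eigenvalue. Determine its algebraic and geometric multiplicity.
The characteristic polynomial is (x - 3)^3, so the factor x - 3 appears with exponent 3: the algebraic multiplicity is 3.

rank(A - 3I) = 1, so the eigenspace has dimension 3 - 1 = 2: the geometric multiplicity is 2.

Since 2 < 3, A is not diagonalizable.

algebraic multiplicity 3, geometric multiplicity 2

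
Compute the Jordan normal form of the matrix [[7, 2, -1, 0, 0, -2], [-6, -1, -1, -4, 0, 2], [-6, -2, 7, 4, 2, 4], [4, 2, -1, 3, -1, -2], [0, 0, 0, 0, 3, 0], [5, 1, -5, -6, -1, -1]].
J = [[3, 1, 0, 0, 0, 0], [0, 3, 0, 0, 0, 0], [0, 0, 3, 1, 0, 0], [0, 0, 0, 3, 0, 0], [0, 0, 0, 0, 3, 1], [0, 0, 0, 0, 0, 3]]

The characteristic polynomial is det(xI - A) = (x - 3)^6, so the eigenvalues are 3 (algebraic multiplicity 6).

For λ = 3: rank(A - 3I) = 3, rank((A - 3I)^2) = 0. The eigenspace has dimension 6 - 3 = 3, so there are 3 Jordan blocks; the rank sequence gives block sizes [2, 2, 2].

Assembling the blocks gives the Jordan form J above.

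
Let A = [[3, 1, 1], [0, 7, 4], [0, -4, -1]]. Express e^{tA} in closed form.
A has Jordan form J = [[3, 1, 0], [0, 3, 0], [0, 0, 3]] with A = PJP^{-1}, so e^{tA} = P e^{tJ} P^{-1}.

For a Jordan block J_k(λ), e^{tJ_k(λ)} = e^{λt} · (I + tN + t^2 N^2/2! + ... + t^{k-1} N^{k-1}/(k-1)!) where N is the nilpotent superdiagonal part.

Assembling the blocks and conjugating back gives the entries of e^{tA} as shown above.

e^{tA} = [[e^{3*t}, t*e^{3*t}, t*e^{3*t}], [0, (4*t + 1)*e^{3*t}, 4*t*e^{3*t}], [0, -4*t*e^{3*t}, (1 - 4*t)*e^{3*t}]]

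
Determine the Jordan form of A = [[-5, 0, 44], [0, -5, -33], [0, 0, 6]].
The characteristic polynomial is det(xI - A) = (x - 6)(x + 5)^2, so the eigenvalues are -5 (algebraic multiplicity 2), 6 (algebraic multiplicity 1).

For λ = -5: rank(A + 5I) = 1. The eigenspace has dimension 3 - 1 = 2, so there are 2 Jordan blocks; the rank sequence gives block sizes [1, 1].

For λ = 6: algebraic multiplicity 1 gives one 1×1 block.

Assembling the blocks gives the Jordan form J above.

J = [[-5, 0, 0], [0, -5, 0], [0, 0, 6]]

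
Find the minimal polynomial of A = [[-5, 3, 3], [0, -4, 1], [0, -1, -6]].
The characteristic polynomial factors as (x + 5)^3. The minimal polynomial is ∏(x - λ)^{k_λ} where k_λ is the size of the largest Jordan block at λ.

For λ = -5: rank(A + 5I) = 1, and the largest Jordan block has size 2 (the smallest k with rank((A + 5I)^k) = rank((A + 5I)^(k+1))).

So m_A(x) = (x + 5)^2.

m_A(x) = (x + 5)^2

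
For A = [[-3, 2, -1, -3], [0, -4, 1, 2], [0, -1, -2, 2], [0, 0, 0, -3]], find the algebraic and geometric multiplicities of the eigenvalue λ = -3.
algebraic multiplicity 4, geometric multiplicity 2

The characteristic polynomial is (x + 3)^4, so the factor x + 3 appears with exponent 4: the algebraic multiplicity is 4.

rank(A + 3I) = 2, so the eigenspace has dimension 4 - 2 = 2: the geometric multiplicity is 2.

Since 2 < 4, A is not diagonalizable.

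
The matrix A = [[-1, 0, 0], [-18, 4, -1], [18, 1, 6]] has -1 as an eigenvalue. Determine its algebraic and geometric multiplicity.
algebraic multiplicity 1, geometric multiplicity 1

The characteristic polynomial is (x - 5)^2(x + 1), so the factor x + 1 appears with exponent 1: the algebraic multiplicity is 1.

rank(A + I) = 2, so the eigenspace has dimension 3 - 2 = 1: the geometric multiplicity is 1.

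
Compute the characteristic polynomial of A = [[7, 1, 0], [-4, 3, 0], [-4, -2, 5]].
χ_A(x) = (x - 5)^3

xI - A = [[x - 7, -1, 0], [4, x - 3, 0], [4, 2, x - 5]].

Expanding det(xI - A) along the first row:
det(xI - A) = + (x - 7)·det([[x - 3, 0], [2, x - 5]]) - (-1)·det([[4, 0], [4, x - 5]]) + (0)·det([[4, x - 3], [4, 2]]).

Evaluating gives χ_A(x) = x^3 - 15x^2 + 75x - 125 = (x - 5)^3.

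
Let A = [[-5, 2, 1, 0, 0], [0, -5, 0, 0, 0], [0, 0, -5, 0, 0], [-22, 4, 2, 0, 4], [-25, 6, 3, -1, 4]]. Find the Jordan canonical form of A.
J = [[-5, 1, 0, 0, 0], [0, -5, 0, 0, 0], [0, 0, -5, 0, 0], [0, 0, 0, 2, 1], [0, 0, 0, 0, 2]]

The characteristic polynomial is det(xI - A) = (x - 2)^2(x + 5)^3, so the eigenvalues are -5 (algebraic multiplicity 3), 2 (algebraic multiplicity 2).

For λ = -5: rank(A + 5I) = 3, rank((A + 5I)^2) = 2. The eigenspace has dimension 5 - 3 = 2, so there are 2 Jordan blocks; the rank sequence gives block sizes [2, 1].

For λ = 2: rank(A - 2I) = 4, rank((A - 2I)^2) = 3. The eigenspace has dimension 5 - 4 = 1, so there is 1 Jordan block; the rank sequence gives block sizes [2].

Assembling the blocks gives the Jordan form J above.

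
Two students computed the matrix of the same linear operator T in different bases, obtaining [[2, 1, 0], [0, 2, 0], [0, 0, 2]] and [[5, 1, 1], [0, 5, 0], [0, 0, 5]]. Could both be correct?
trace(A) = 6 but trace(B) = 15. The trace is a similarity invariant, so A and B are not similar.

No.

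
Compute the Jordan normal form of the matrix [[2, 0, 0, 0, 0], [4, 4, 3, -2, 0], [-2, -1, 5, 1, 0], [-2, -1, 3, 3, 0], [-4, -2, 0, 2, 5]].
The characteristic polynomial is det(xI - A) = (x - 5)^3(x - 2)^2, so the eigenvalues are 2 (algebraic multiplicity 2), 5 (algebraic multiplicity 3).

For λ = 2: rank(A - 2I) = 3. The eigenspace has dimension 5 - 3 = 2, so there are 2 Jordan blocks; the rank sequence gives block sizes [1, 1].

For λ = 5: rank(A - 5I) = 3, rank((A - 5I)^2) = 2. The eigenspace has dimension 5 - 3 = 2, so there are 2 Jordan blocks; the rank sequence gives block sizes [2, 1].

Assembling the blocks gives the Jordan form J above.

J = [[2, 0, 0, 0, 0], [0, 2, 0, 0, 0], [0, 0, 5, 1, 0], [0, 0, 0, 5, 0], [0, 0, 0, 0, 5]]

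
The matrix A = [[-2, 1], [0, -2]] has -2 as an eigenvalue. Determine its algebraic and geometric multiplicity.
The characteristic polynomial is (x + 2)^2, so the factor x + 2 appears with exponent 2: the algebraic multiplicity is 2.

rank(A + 2I) = 1, so the eigenspace has dimension 2 - 1 = 1: the geometric multiplicity is 1.

Since 1 < 2, A is not diagonalizable.

algebraic multiplicity 2, geometric multiplicity 1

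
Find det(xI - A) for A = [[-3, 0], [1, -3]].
xI - A = [[x + 3, 0], [-1, x + 3]].

Expanding det(xI - A) along the first row:
det(xI - A) = + (x + 3)·det([[x + 3]]) - (0)·det([[-1]]).

Evaluating gives χ_A(x) = x^2 + 6x + 9 = (x + 3)^2.

χ_A(x) = (x + 3)^2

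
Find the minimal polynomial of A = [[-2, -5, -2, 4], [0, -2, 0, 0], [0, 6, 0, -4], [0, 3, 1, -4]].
The characteristic polynomial factors as (x + 2)^4. The minimal polynomial is ∏(x - λ)^{k_λ} where k_λ is the size of the largest Jordan block at λ.

For λ = -2: rank(A + 2I) = 2, and the largest Jordan block has size 2 (the smallest k with rank((A + 2I)^k) = rank((A + 2I)^(k+1))).

So m_A(x) = (x + 2)^2.

m_A(x) = (x + 2)^2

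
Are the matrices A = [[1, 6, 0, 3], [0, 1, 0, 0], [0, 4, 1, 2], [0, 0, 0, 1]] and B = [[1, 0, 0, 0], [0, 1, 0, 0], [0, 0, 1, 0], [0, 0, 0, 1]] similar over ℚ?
Both have characteristic polynomial (x - 1)^4, but the minimal polynomial of A is (x - 1)^2 while the minimal polynomial of B is x - 1. The minimal polynomial is a similarity invariant, so A and B are not similar.

No.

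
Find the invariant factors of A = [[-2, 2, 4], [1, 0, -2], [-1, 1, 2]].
The Jordan structure of A has elementary divisors x^3. Arranging the block sizes at each eigenvalue in decreasing order and taking row products gives the invariant factors.

Invariant factors (smallest first, each dividing the next): x^3.

Check: the last factor x^3 is the minimal polynomial, and the product x^3 is the characteristic polynomial.

x^3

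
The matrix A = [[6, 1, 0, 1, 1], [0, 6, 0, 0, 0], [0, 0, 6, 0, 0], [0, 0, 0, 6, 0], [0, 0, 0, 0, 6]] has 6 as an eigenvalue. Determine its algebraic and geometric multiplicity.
algebraic multiplicity 5, geometric multiplicity 4

The characteristic polynomial is (x - 6)^5, so the factor x - 6 appears with exponent 5: the algebraic multiplicity is 5.

rank(A - 6I) = 1, so the eigenspace has dimension 5 - 1 = 4: the geometric multiplicity is 4.

Since 4 < 5, A is not diagonalizable.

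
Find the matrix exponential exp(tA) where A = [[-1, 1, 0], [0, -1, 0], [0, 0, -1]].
A has Jordan form J = [[-1, 1, 0], [0, -1, 0], [0, 0, -1]] with A = PJP^{-1}, so e^{tA} = P e^{tJ} P^{-1}.

For a Jordan block J_k(λ), e^{tJ_k(λ)} = e^{λt} · (I + tN + t^2 N^2/2! + ... + t^{k-1} N^{k-1}/(k-1)!) where N is the nilpotent superdiagonal part.

Assembling the blocks and conjugating back gives the entries of e^{tA} as shown above.

e^{tA} = [[e^{-t}, t*e^{-t}, 0], [0, e^{-t}, 0], [0, 0, e^{-t}]]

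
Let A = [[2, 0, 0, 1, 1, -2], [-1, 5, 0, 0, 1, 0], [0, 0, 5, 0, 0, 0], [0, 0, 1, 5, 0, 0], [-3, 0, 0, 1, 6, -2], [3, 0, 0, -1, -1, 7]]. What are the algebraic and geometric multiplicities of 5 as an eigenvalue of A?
algebraic multiplicity 6, geometric multiplicity 3

The characteristic polynomial is (x - 5)^6, so the factor x - 5 appears with exponent 6: the algebraic multiplicity is 6.

rank(A - 5I) = 3, so the eigenspace has dimension 6 - 3 = 3: the geometric multiplicity is 3.

Since 3 < 6, A is not diagonalizable.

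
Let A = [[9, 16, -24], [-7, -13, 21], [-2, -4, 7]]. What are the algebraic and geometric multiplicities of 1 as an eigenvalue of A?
algebraic multiplicity 3, geometric multiplicity 2

The characteristic polynomial is (x - 1)^3, so the factor x - 1 appears with exponent 3: the algebraic multiplicity is 3.

rank(A - I) = 1, so the eigenspace has dimension 3 - 1 = 2: the geometric multiplicity is 2.

Since 2 < 3, A is not diagonalizable.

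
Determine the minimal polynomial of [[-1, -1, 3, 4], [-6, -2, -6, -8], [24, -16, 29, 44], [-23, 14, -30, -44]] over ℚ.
m_A(x) = (x + 4)^2(x + 5)^2

The characteristic polynomial factors as (x + 4)^2(x + 5)^2. The minimal polynomial is ∏(x - λ)^{k_λ} where k_λ is the size of the largest Jordan block at λ.

For λ = -5: rank(A + 5I) = 3, and the largest Jordan block has size 2 (the smallest k with rank((A + 5I)^k) = rank((A + 5I)^(k+1))).
For λ = -4: rank(A + 4I) = 3, and the largest Jordan block has size 2 (the smallest k with rank((A + 4I)^k) = rank((A + 4I)^(k+1))).

So m_A(x) = (x + 4)^2(x + 5)^2.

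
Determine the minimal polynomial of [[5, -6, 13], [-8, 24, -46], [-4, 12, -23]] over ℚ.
The characteristic polynomial factors as x(x - 3)^2. The minimal polynomial is ∏(x - λ)^{k_λ} where k_λ is the size of the largest Jordan block at λ.

For λ = 0: rank(A) = 2, and the largest Jordan block has size 1 (the smallest k with rank(A^k) = rank(A^(k+1))).
For λ = 3: rank(A - 3I) = 2, and the largest Jordan block has size 2 (the smallest k with rank((A - 3I)^k) = rank((A - 3I)^(k+1))).

So m_A(x) = x(x - 3)^2.

m_A(x) = x(x - 3)^2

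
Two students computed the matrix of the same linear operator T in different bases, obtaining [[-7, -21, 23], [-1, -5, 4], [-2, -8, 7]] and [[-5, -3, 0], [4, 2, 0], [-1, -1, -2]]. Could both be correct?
Both have characteristic polynomial (x + 1)(x + 2)^2, but the minimal polynomial of A is (x + 1)(x + 2)^2 while the minimal polynomial of B is (x + 1)(x + 2). The minimal polynomial is a similarity invariant, so A and B are not similar.

No.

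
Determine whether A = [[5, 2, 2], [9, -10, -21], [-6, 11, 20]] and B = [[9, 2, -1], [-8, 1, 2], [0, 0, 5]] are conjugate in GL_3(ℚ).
Both have characteristic polynomial (x - 5)^3, but the minimal polynomial of A is (x - 5)^3 while the minimal polynomial of B is (x - 5)^2. The minimal polynomial is a similarity invariant, so A and B are not similar.

No.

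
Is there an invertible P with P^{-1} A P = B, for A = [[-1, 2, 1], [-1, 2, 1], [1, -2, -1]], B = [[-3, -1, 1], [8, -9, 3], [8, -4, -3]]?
trace(A) = 0 but trace(B) = -15. The trace is a similarity invariant, so A and B are not similar.

No.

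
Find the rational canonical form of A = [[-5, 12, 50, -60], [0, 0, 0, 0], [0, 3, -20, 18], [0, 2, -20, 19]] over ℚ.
The invariant factors of A (the non-unit diagonal entries of the Smith normal form of xI - A over ℚ[x]) are x + 5, x(x - 4)(x + 5), each dividing the next. The characteristic polynomial is their product, x(x - 4)(x + 5)^2.

The rational canonical form is the block-diagonal matrix of companion matrices C(f_i):
R = [[-5, 0, 0, 0], [0, 0, 0, 0], [0, 1, 0, 20], [0, 0, 1, -1]].

R = [[-5, 0, 0, 0], [0, 0, 0, 0], [0, 1, 0, 20], [0, 0, 1, -1]]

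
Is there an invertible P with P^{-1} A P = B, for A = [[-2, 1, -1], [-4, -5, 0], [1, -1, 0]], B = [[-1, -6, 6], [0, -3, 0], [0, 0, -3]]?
Both have characteristic polynomial (x + 1)(x + 3)^2, but the minimal polynomial of A is (x + 1)(x + 3)^2 while the minimal polynomial of B is (x + 1)(x + 3). The minimal polynomial is a similarity invariant, so A and B are not similar.

No.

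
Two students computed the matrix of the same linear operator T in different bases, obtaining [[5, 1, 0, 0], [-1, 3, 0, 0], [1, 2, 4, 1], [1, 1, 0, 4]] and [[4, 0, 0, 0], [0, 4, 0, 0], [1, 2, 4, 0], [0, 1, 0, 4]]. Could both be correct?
Yes.

Two matrices over a field are similar if and only if they have the same invariant factors.

Both A and B have characteristic polynomial (x - 4)^4 and minimal polynomial (x - 4)^2. Computing further, both have invariant factors (x - 4)^2, (x - 4)^2. Hence A and B are similar.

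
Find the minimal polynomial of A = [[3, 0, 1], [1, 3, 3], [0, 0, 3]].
m_A(x) = (x - 3)^3

The characteristic polynomial factors as (x - 3)^3. The minimal polynomial is ∏(x - λ)^{k_λ} where k_λ is the size of the largest Jordan block at λ.

For λ = 3: rank(A - 3I) = 2, and the largest Jordan block has size 3 (the smallest k with rank((A - 3I)^k) = rank((A - 3I)^(k+1))).

So m_A(x) = (x - 3)^3.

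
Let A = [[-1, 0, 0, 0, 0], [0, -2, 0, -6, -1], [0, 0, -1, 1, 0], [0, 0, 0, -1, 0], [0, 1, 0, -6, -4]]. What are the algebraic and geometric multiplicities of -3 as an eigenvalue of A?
The characteristic polynomial is (x + 1)^3(x + 3)^2, so the factor x + 3 appears with exponent 2: the algebraic multiplicity is 2.

rank(A + 3I) = 4, so the eigenspace has dimension 5 - 4 = 1: the geometric multiplicity is 1.

Since 1 < 2, A is not diagonalizable.

algebraic multiplicity 2, geometric multiplicity 1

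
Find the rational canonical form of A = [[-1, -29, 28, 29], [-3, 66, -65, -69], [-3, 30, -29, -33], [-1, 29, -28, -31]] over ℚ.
The invariant factors of A (the non-unit diagonal entries of the Smith normal form of xI - A over ℚ[x]) are x + 2, (x - 6)(x - 3)(x + 2), each dividing the next. The characteristic polynomial is their product, (x - 6)(x - 3)(x + 2)^2.

The rational canonical form is the block-diagonal matrix of companion matrices C(f_i):
R = [[-2, 0, 0, 0], [0, 0, 0, -36], [0, 1, 0, 0], [0, 0, 1, 7]].

R = [[-2, 0, 0, 0], [0, 0, 0, -36], [0, 1, 0, 0], [0, 0, 1, 7]]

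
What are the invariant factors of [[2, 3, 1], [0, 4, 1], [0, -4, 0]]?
The Jordan structure of A has elementary divisors (x - 2)^3. Arranging the block sizes at each eigenvalue in decreasing order and taking row products gives the invariant factors.

Invariant factors (smallest first, each dividing the next): (x - 2)^3.

Check: the last factor (x - 2)^3 is the minimal polynomial, and the product (x - 2)^3 is the characteristic polynomial.

(x - 2)^3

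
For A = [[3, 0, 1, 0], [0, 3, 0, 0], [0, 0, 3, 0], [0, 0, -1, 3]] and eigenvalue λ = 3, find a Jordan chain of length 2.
v_1 = [[0, 1, 1, 0]]^T, v_2 = [[1, 0, 0, -1]]^T

We seek v_1 ∈ ker((A - 3I)^2) \ ker(A - 3I), then set v_{i+1} = (A - 3I) v_i.

One such chain is v_1 = [[0, 1, 1, 0]]^T, v_2 = [[1, 0, 0, -1]]^T. Check: (A - 3I) v_2 = [[0, 0, 0, 0]]^T = 0.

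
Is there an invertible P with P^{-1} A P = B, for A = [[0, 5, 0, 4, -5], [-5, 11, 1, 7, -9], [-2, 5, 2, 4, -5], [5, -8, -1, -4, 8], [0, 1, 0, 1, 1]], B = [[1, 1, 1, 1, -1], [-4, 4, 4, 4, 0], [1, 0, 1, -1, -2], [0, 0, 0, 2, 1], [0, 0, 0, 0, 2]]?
Yes.

Two matrices over a field are similar if and only if they have the same invariant factors.

Both A and B have characteristic polynomial (x - 2)^5 and minimal polynomial (x - 2)^3. Computing further, both have invariant factors (x - 2)^2, (x - 2)^3. Hence A and B are similar.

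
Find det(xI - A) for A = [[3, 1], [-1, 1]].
xI - A = [[x - 3, -1], [1, x - 1]].

Expanding det(xI - A) along the first row:
det(xI - A) = + (x - 3)·det([[x - 1]]) - (-1)·det([[1]]).

Evaluating gives χ_A(x) = x^2 - 4x + 4 = (x - 2)^2.

χ_A(x) = (x - 2)^2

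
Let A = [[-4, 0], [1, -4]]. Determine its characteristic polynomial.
xI - A = [[x + 4, 0], [-1, x + 4]].

Expanding det(xI - A) along the first row:
det(xI - A) = + (x + 4)·det([[x + 4]]) - (0)·det([[-1]]).

Evaluating gives χ_A(x) = x^2 + 8x + 16 = (x + 4)^2.

χ_A(x) = (x + 4)^2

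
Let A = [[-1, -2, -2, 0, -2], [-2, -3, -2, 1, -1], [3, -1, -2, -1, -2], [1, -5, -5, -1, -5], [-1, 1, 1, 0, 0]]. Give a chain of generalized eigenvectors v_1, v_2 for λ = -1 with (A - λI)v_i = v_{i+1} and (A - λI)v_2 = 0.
v_1 = [[0, -2, 1, 0, 1]]^T, v_2 = [[0, 1, -1, 0, 0]]^T

We seek v_1 ∈ ker((A + I)^2) \ ker(A + I), then set v_{i+1} = (A + I) v_i.

One such chain is v_1 = [[0, -2, 1, 0, 1]]^T, v_2 = [[0, 1, -1, 0, 0]]^T. Check: (A + I) v_2 = [[0, 0, 0, 0, 0]]^T = 0.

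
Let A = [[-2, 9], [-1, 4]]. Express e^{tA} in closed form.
A has Jordan form J = [[1, 1], [0, 1]] with A = PJP^{-1}, so e^{tA} = P e^{tJ} P^{-1}.

For a Jordan block J_k(λ), e^{tJ_k(λ)} = e^{λt} · (I + tN + t^2 N^2/2! + ... + t^{k-1} N^{k-1}/(k-1)!) where N is the nilpotent superdiagonal part.

Assembling the blocks and conjugating back gives the entries of e^{tA} as shown above.

e^{tA} = [[(1 - 3*t)*e^{t}, 9*t*e^{t}], [-t*e^{t}, (3*t + 1)*e^{t}]]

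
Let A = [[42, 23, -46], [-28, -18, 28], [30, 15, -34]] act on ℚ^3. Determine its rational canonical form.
The invariant factors of A (the non-unit diagonal entries of the Smith normal form of xI - A over ℚ[x]) are x + 4, (x + 2)(x + 4), each dividing the next. The characteristic polynomial is their product, (x + 2)(x + 4)^2.

The rational canonical form is the block-diagonal matrix of companion matrices C(f_i):
R = [[-4, 0, 0], [0, 0, -8], [0, 1, -6]].

R = [[-4, 0, 0], [0, 0, -8], [0, 1, -6]]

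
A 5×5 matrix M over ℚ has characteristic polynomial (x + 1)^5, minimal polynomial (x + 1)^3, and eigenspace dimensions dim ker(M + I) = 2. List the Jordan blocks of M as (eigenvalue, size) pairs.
λ = -1: algebraic multiplicity 5 (exponent in χ_M), largest block size 3 (exponent in m_M), 2 blocks (geometric multiplicity). These force block sizes [3, 2].

Jordan blocks: (-1, 3), (-1, 2)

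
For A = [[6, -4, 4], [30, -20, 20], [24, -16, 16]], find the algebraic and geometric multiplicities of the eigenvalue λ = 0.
algebraic multiplicity 2, geometric multiplicity 2

The characteristic polynomial is x^2(x - 2), so the factor x appears with exponent 2: the algebraic multiplicity is 2.

rank(A) = 1, so the eigenspace has dimension 3 - 1 = 2: the geometric multiplicity is 2.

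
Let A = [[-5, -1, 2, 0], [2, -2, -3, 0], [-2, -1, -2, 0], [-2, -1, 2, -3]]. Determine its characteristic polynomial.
χ_A(x) = (x + 3)^4

xI - A = [[x + 5, 1, -2, 0], [-2, x + 2, 3, 0], [2, 1, x + 2, 0], [2, 1, -2, x + 3]].

Expanding det(xI - A) along the first row:
det(xI - A) = + (x + 5)·det([[x + 2, 3, 0], [1, x + 2, 0], [1, -2, x + 3]]) - (1)·det([[-2, 3, 0], [2, x + 2, 0], [2, -2, x + 3]]) + (-2)·det([[-2, x + 2, 0], [2, 1, 0], [2, 1, x + 3]]) - (0)·det([[-2, x + 2, 3], [2, 1, x + 2], [2, 1, -2]]).

Evaluating gives χ_A(x) = x^4 + 12x^3 + 54x^2 + 108x + 81 = (x + 3)^4.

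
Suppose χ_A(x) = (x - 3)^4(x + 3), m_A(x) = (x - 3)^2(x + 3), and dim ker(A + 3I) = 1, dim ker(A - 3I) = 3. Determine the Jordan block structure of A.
λ = -3: algebraic multiplicity 1 (exponent in χ_A), largest block size 1 (exponent in m_A), 1 block (geometric multiplicity). This forces block sizes [1].
λ = 3: algebraic multiplicity 4 (exponent in χ_A), largest block size 2 (exponent in m_A), 3 blocks (geometric multiplicity). These force block sizes [2, 1, 1].

Jordan blocks: (-3, 1), (3, 2), (3, 1), (3, 1)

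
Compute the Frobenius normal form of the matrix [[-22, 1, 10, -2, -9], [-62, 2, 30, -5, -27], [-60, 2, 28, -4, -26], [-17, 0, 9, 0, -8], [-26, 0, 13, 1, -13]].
The invariant factors of A (the non-unit diagonal entries of the Smith normal form of xI - A over ℚ[x]) are (x + 1)(x + 4)(x^3 + 4x - 2), each dividing the next. The characteristic polynomial is their product, (x + 1)(x + 4)(x^3 + 4x - 2).

The rational canonical form is the block-diagonal matrix of companion matrices C(f_i):
R = [[0, 0, 0, 0, 8], [1, 0, 0, 0, -6], [0, 1, 0, 0, -18], [0, 0, 1, 0, -8], [0, 0, 0, 1, -5]].

Note the characteristic polynomial does not split into linear factors over ℚ, so A has no Jordan form over ℚ; the rational canonical form exists over any field.

R = [[0, 0, 0, 0, 8], [1, 0, 0, 0, -6], [0, 1, 0, 0, -18], [0, 0, 1, 0, -8], [0, 0, 0, 1, -5]]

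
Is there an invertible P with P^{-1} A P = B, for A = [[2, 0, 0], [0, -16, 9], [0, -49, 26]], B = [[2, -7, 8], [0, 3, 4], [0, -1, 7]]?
Yes.

Two matrices over a field are similar if and only if they have the same invariant factors.

Both A and B have characteristic polynomial (x - 5)^2(x - 2) and minimal polynomial (x - 5)^2(x - 2). Computing further, both have invariant factors (x - 5)^2(x - 2). Hence A and B are similar.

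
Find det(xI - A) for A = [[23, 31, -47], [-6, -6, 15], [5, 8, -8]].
xI - A = [[x - 23, -31, 47], [6, x + 6, -15], [-5, -8, x + 8]].

Expanding det(xI - A) along the first row:
det(xI - A) = + (x - 23)·det([[x + 6, -15], [-8, x + 8]]) - (-31)·det([[6, -15], [-5, x + 8]]) + (47)·det([[6, x + 6], [-5, -8]]).

Evaluating gives χ_A(x) = x^3 - 9x^2 + 27x - 27 = (x - 3)^3.

χ_A(x) = (x - 3)^3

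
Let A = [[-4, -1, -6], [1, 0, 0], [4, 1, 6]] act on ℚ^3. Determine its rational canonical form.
The invariant factors of A (the non-unit diagonal entries of the Smith normal form of xI - A over ℚ[x]) are x(x - 1)^2, each dividing the next. The characteristic polynomial is their product, x(x - 1)^2.

The rational canonical form is the block-diagonal matrix of companion matrices C(f_i):
R = [[0, 0, 0], [1, 0, -1], [0, 1, 2]].

R = [[0, 0, 0], [1, 0, -1], [0, 1, 2]]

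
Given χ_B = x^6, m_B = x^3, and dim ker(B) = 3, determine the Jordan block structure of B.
Jordan blocks: (0, 3), (0, 2), (0, 1)

λ = 0: algebraic multiplicity 6 (exponent in χ_B), largest block size 3 (exponent in m_B), 3 blocks (geometric multiplicity). These force block sizes [3, 2, 1].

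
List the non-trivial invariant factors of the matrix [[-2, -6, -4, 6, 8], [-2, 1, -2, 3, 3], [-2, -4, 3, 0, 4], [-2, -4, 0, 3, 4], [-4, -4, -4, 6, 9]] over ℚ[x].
x - 3, x - 3, (x - 3)^2(x - 2)

The Jordan structure of A has elementary divisors (x - 2), (x - 3)^2, (x - 3), (x - 3). Arranging the block sizes at each eigenvalue in decreasing order and taking row products gives the invariant factors.

Invariant factors (smallest first, each dividing the next): x - 3, x - 3, (x - 3)^2(x - 2).

Check: the last factor (x - 3)^2(x - 2) is the minimal polynomial, and the product (x - 3)^4(x - 2) is the characteristic polynomial.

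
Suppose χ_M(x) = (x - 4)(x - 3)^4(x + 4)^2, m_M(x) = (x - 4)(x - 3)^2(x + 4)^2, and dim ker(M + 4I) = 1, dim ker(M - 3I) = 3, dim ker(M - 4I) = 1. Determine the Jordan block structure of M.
Jordan blocks: (-4, 2), (3, 2), (3, 1), (3, 1), (4, 1)

λ = -4: algebraic multiplicity 2 (exponent in χ_M), largest block size 2 (exponent in m_M), 1 block (geometric multiplicity). This forces block sizes [2].
λ = 3: algebraic multiplicity 4 (exponent in χ_M), largest block size 2 (exponent in m_M), 3 blocks (geometric multiplicity). These force block sizes [2, 1, 1].
λ = 4: algebraic multiplicity 1 (exponent in χ_M), largest block size 1 (exponent in m_M), 1 block (geometric multiplicity). This forces block sizes [1].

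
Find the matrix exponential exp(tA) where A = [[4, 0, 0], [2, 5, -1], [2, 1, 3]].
A has Jordan form J = [[4, 1, 0], [0, 4, 0], [0, 0, 4]] with A = PJP^{-1}, so e^{tA} = P e^{tJ} P^{-1}.

For a Jordan block J_k(λ), e^{tJ_k(λ)} = e^{λt} · (I + tN + t^2 N^2/2! + ... + t^{k-1} N^{k-1}/(k-1)!) where N is the nilpotent superdiagonal part.

Assembling the blocks and conjugating back gives the entries of e^{tA} as shown above.

e^{tA} = [[e^{4*t}, 0, 0], [2*t*e^{4*t}, (t + 1)*e^{4*t}, -t*e^{4*t}], [2*t*e^{4*t}, t*e^{4*t}, (1 - t)*e^{4*t}]]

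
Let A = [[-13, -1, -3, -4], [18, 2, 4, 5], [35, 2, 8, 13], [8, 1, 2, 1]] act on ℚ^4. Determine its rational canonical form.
The invariant factors of A (the non-unit diagonal entries of the Smith normal form of xI - A over ℚ[x]) are x^2 + x - 1, x^2 + x - 1, each dividing the next. The characteristic polynomial is their product, (x^2 + x - 1)^2.

The rational canonical form is the block-diagonal matrix of companion matrices C(f_i):
R = [[0, 1, 0, 0], [1, -1, 0, 0], [0, 0, 0, 1], [0, 0, 1, -1]].

Note the characteristic polynomial does not split into linear factors over ℚ, so A has no Jordan form over ℚ; the rational canonical form exists over any field.

R = [[0, 1, 0, 0], [1, -1, 0, 0], [0, 0, 0, 1], [0, 0, 1, -1]]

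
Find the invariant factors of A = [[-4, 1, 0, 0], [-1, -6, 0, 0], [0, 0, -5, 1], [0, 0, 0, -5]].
(x + 5)^2, (x + 5)^2

The Jordan structure of A has elementary divisors (x + 5)^2, (x + 5)^2. Arranging the block sizes at each eigenvalue in decreasing order and taking row products gives the invariant factors.

Invariant factors (smallest first, each dividing the next): (x + 5)^2, (x + 5)^2.

Check: the last factor (x + 5)^2 is the minimal polynomial, and the product (x + 5)^4 is the characteristic polynomial.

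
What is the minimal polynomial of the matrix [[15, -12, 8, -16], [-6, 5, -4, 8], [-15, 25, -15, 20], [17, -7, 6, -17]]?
m_A(x) = (x + 1)^2(x + 5)

The characteristic polynomial factors as (x + 1)^2(x + 5)^2. The minimal polynomial is ∏(x - λ)^{k_λ} where k_λ is the size of the largest Jordan block at λ.

For λ = -5: rank(A + 5I) = 2, and the largest Jordan block has size 1 (the smallest k with rank((A + 5I)^k) = rank((A + 5I)^(k+1))).
For λ = -1: rank(A + I) = 3, and the largest Jordan block has size 2 (the smallest k with rank((A + I)^k) = rank((A + I)^(k+1))).

So m_A(x) = (x + 1)^2(x + 5).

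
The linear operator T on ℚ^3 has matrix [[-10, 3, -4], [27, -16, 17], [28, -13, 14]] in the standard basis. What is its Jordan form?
J = [[-4, 1, 0], [0, -4, 1], [0, 0, -4]]

The characteristic polynomial is det(xI - A) = (x + 4)^3, so the eigenvalues are -4 (algebraic multiplicity 3).

For λ = -4: rank(A + 4I) = 2, rank((A + 4I)^2) = 1, rank((A + 4I)^3) = 0. The eigenspace has dimension 3 - 2 = 1, so there is 1 Jordan block; the rank sequence gives block sizes [3].

Assembling the blocks gives the Jordan form J above.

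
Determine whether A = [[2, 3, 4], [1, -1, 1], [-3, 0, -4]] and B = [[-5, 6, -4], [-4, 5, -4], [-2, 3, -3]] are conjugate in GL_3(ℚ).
No.

Both have characteristic polynomial (x + 1)^3, but the minimal polynomial of A is (x + 1)^3 while the minimal polynomial of B is (x + 1)^2. The minimal polynomial is a similarity invariant, so A and B are not similar.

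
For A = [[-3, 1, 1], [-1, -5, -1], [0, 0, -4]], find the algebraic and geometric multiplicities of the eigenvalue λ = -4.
algebraic multiplicity 3, geometric multiplicity 2

The characteristic polynomial is (x + 4)^3, so the factor x + 4 appears with exponent 3: the algebraic multiplicity is 3.

rank(A + 4I) = 1, so the eigenspace has dimension 3 - 1 = 2: the geometric multiplicity is 2.

Since 2 < 3, A is not diagonalizable.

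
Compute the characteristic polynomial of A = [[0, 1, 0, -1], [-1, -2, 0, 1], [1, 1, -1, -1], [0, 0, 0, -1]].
χ_A(x) = (x + 1)^4

xI - A = [[x, -1, 0, 1], [1, x + 2, 0, -1], [-1, -1, x + 1, 1], [0, 0, 0, x + 1]].

Expanding det(xI - A) along the first row:
det(xI - A) = + (x)·det([[x + 2, 0, -1], [-1, x + 1, 1], [0, 0, x + 1]]) - (-1)·det([[1, 0, -1], [-1, x + 1, 1], [0, 0, x + 1]]) + (0)·det([[1, x + 2, -1], [-1, -1, 1], [0, 0, x + 1]]) - (1)·det([[1, x + 2, 0], [-1, -1, x + 1], [0, 0, 0]]).

Evaluating gives χ_A(x) = x^4 + 4x^3 + 6x^2 + 4x + 1 = (x + 1)^4.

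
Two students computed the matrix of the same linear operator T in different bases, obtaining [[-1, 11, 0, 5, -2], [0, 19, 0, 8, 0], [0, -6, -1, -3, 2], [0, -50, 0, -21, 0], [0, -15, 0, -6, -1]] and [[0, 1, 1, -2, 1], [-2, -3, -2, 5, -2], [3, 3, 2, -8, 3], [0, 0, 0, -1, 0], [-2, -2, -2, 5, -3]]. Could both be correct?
Two matrices over a field are similar if and only if they have the same invariant factors.

Both A and B have characteristic polynomial (x + 1)^5 and minimal polynomial (x + 1)^2. Computing further, both have invariant factors x + 1, (x + 1)^2, (x + 1)^2. Hence A and B are similar.

Yes.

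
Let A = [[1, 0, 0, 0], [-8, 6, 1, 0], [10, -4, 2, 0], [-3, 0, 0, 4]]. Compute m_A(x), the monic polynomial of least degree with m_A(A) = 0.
The characteristic polynomial factors as (x - 4)^3(x - 1). The minimal polynomial is ∏(x - λ)^{k_λ} where k_λ is the size of the largest Jordan block at λ.

For λ = 1: rank(A - I) = 3, and the largest Jordan block has size 1 (the smallest k with rank((A - I)^k) = rank((A - I)^(k+1))).
For λ = 4: rank(A - 4I) = 2, and the largest Jordan block has size 2 (the smallest k with rank((A - 4I)^k) = rank((A - 4I)^(k+1))).

So m_A(x) = (x - 4)^2(x - 1).

m_A(x) = (x - 4)^2(x - 1)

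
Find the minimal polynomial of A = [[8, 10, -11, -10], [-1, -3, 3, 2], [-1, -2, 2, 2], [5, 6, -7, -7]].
The characteristic polynomial factors as (x - 3)(x + 1)^3. The minimal polynomial is ∏(x - λ)^{k_λ} where k_λ is the size of the largest Jordan block at λ.

For λ = -1: rank(A + I) = 2, and the largest Jordan block has size 2 (the smallest k with rank((A + I)^k) = rank((A + I)^(k+1))).
For λ = 3: rank(A - 3I) = 3, and the largest Jordan block has size 1 (the smallest k with rank((A - 3I)^k) = rank((A - 3I)^(k+1))).

So m_A(x) = (x - 3)(x + 1)^2.

m_A(x) = (x - 3)(x + 1)^2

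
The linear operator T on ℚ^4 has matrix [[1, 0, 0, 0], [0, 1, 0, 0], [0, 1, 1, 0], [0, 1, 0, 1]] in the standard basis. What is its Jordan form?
J = [[1, 1, 0, 0], [0, 1, 0, 0], [0, 0, 1, 0], [0, 0, 0, 1]]

The characteristic polynomial is det(xI - A) = (x - 1)^4, so the eigenvalues are 1 (algebraic multiplicity 4).

For λ = 1: rank(A - I) = 1, rank((A - I)^2) = 0. The eigenspace has dimension 4 - 1 = 3, so there are 3 Jordan blocks; the rank sequence gives block sizes [2, 1, 1].

Assembling the blocks gives the Jordan form J above.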